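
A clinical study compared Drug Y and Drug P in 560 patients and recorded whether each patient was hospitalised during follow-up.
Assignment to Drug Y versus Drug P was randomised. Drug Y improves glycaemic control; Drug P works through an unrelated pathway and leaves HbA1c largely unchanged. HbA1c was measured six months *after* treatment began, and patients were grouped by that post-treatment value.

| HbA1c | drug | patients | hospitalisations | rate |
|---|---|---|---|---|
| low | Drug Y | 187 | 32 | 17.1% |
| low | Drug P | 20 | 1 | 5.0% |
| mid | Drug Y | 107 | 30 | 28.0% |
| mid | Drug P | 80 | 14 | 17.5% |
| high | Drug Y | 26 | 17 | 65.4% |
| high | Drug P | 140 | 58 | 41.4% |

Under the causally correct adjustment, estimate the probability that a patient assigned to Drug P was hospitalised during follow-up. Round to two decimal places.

0.30

HbA1c is downstream of the drug. One should not condition on a consequence of treatment, so the overall rates are the right comparison.
So P(outcome | do(Drug P)) is just the pooled rate for Drug P: 73/240 = 0.304.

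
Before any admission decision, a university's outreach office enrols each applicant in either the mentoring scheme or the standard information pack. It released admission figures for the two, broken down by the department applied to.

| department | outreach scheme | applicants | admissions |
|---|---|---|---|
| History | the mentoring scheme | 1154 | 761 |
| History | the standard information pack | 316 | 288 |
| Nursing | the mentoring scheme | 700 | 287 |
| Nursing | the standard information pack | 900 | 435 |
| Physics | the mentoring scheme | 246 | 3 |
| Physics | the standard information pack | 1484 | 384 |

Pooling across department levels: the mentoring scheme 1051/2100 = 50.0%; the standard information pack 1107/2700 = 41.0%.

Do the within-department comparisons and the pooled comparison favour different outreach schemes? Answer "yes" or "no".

Within each department level (History 65.9% vs 91.1%; Nursing 41.0% vs 48.3%; Physics 1.2% vs 25.9%), the standard information pack has the higher rate every time. Pooled: 50.0% vs 41.0% — the mentoring scheme has the higher rate overall. The two comparisons disagree.

yes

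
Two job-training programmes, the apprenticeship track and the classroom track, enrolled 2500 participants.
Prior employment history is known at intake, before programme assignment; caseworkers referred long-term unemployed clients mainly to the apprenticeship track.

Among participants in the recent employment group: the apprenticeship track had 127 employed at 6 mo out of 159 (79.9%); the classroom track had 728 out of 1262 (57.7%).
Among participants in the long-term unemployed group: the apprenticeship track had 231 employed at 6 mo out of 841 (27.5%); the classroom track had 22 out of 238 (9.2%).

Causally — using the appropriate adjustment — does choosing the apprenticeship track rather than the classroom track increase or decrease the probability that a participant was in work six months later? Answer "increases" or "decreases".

increases

The stratified and pooled comparisons disagree (the apprenticeship track wins within each prior employment history; the classroom track wins overall), so the answer turns on the causal role of prior employment history.
Since prior employment history is a pre-existing factor (not a product of the programme) and it affects the outcome on its own, it is a confounder. The stratified rates, not the pooled rate, identify the causal effect.
Within each level — recent employment: 79.9% vs 57.7%; long-term unemployed: 27.5% vs 9.2% — the apprenticeship track is higher every time.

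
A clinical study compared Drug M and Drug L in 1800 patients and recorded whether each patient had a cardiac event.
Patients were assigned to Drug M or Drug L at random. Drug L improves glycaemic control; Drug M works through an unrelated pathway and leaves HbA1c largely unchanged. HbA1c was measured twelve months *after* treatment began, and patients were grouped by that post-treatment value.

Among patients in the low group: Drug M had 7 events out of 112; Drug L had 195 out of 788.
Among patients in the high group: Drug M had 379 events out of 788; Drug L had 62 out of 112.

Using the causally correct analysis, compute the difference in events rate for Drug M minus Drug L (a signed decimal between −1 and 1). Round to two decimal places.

+0.14

HbA1c lies on the pathway drug → HbA1c → outcome, so adjusting for it blocks the indirect effect. For the total causal effect of drug, use the unadjusted pooled rates.
The causal difference is the pooled difference: 0.429 − 0.286 = +0.143.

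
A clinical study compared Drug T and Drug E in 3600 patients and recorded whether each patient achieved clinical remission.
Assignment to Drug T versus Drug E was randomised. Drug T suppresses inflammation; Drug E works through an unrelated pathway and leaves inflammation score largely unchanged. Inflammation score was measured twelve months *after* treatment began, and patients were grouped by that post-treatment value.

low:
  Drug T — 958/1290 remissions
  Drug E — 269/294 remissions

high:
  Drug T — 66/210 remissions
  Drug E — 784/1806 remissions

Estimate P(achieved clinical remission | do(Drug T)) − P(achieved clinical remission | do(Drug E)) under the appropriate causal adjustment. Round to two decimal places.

+0.18

Because the drug influences inflammation score, inflammation score is a post-treatment mediator, not a confounder. Stratifying on it would bias the estimate; the causal effect is the crude pooled difference.
The causal difference is the pooled difference: 0.683 − 0.501 = +0.181.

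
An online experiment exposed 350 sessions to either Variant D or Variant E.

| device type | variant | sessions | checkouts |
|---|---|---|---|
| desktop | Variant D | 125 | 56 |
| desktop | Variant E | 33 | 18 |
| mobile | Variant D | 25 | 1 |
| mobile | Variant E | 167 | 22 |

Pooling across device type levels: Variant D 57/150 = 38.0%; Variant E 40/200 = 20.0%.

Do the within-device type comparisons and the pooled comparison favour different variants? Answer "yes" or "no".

yes

Within each device type level (desktop 44.8% vs 54.5%; mobile 4.0% vs 13.2%), Variant E has the higher rate every time. Pooled: 38.0% vs 20.0% — Variant D has the higher rate overall. The two comparisons disagree.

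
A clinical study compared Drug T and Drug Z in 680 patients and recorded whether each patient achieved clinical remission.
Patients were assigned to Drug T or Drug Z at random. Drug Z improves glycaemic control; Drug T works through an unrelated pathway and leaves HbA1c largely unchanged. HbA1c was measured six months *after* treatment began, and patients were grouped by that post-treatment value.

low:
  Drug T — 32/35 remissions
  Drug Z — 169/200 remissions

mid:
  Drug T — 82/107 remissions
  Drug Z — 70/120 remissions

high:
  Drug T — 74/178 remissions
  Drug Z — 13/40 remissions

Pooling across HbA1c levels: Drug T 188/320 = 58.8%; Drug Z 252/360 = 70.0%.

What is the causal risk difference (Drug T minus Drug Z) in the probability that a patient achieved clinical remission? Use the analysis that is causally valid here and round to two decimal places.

HbA1c here is a post-treatment variable shaped by the drug; conditioning on it would introduce bias rather than remove it. The overall comparison is the causal one.
The causal difference is the pooled difference: 0.588 − 0.700 = -0.113.

-0.11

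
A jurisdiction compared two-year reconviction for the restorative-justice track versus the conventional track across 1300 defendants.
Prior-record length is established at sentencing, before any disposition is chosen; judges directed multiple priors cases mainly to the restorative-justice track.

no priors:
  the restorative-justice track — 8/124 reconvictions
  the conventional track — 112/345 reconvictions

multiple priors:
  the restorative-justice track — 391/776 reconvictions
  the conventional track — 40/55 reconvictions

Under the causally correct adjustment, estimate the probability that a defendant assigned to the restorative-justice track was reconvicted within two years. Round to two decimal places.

Prior-record length differs across dispositions for reasons unrelated to any effect of the disposition itself, and it separately predicts the outcome — a classic confounder. We must compare within prior-record length levels.
Standardising the restorative-justice track to the population prior-record length mix: 0.361·8/124 + 0.639·391/776 = 0.345.

0.35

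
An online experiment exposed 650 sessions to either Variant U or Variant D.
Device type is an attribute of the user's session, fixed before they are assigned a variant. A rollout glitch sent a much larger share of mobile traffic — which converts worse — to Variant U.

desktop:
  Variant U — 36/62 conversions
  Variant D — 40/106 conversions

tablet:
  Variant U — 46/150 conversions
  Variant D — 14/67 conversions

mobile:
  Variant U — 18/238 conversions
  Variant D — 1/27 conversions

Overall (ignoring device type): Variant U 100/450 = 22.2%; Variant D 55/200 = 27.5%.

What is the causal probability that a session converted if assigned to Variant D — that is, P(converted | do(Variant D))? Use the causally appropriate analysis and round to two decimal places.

The device type-specific comparison favours Variant U throughout, but the pooled figures favour Variant D. The question is whether to condition on device type.
Nothing the variant does changes device type; the imbalance is an allocation artefact. With device type also predicting the outcome, the pooled figure is confounded, and the within-stratum comparison is the causal one.
Standardising Variant D to the population device type mix: 0.258·40/106 + 0.334·14/67 + 0.408·1/27 = 0.182.

0.18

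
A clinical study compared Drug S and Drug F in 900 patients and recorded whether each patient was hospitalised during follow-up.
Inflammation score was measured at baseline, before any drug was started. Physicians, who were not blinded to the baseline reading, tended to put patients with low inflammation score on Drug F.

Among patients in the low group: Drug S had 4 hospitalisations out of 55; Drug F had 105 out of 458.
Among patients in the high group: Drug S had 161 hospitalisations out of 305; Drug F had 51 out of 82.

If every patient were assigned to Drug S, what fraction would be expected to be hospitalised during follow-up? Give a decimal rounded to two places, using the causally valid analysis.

Drug S is lower inside every inflammation score stratum but Drug F is lower in aggregate. Whether to stratify depends on how inflammation score relates to the drug.
Here inflammation score is a common cause — it drives both which drug a case falls under and the outcome. The crude comparison mixes populations; the stratum-specific rates are the causally relevant ones.
Standardising Drug S to the population inflammation score mix: 0.570·4/55 + 0.430·161/305 = 0.268.

0.27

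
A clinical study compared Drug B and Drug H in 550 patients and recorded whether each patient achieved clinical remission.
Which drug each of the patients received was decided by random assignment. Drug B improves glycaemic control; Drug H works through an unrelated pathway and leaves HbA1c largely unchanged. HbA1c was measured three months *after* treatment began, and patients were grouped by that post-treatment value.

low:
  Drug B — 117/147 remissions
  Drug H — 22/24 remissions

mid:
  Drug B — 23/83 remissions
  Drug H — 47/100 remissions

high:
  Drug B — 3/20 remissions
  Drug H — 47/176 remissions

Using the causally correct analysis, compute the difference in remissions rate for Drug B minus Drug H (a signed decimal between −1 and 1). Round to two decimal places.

HbA1c lies on the pathway drug → HbA1c → outcome, so adjusting for it blocks the indirect effect. For the total causal effect of drug, use the unadjusted pooled rates.
The causal difference is the pooled difference: 0.572 − 0.387 = +0.185.

+0.19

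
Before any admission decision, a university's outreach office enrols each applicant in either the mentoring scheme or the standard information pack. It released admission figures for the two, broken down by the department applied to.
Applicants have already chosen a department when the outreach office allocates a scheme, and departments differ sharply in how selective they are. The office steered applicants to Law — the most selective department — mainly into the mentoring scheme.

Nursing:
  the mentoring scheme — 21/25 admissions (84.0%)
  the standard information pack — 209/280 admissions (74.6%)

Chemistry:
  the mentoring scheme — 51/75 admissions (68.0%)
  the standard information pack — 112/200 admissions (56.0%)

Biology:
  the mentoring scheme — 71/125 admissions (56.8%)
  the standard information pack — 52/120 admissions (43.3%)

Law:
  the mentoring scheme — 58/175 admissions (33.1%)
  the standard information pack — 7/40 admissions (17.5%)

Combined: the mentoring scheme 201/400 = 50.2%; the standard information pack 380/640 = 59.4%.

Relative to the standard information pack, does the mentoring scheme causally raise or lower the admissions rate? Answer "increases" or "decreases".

increases

the mentoring scheme is higher inside every department stratum but the standard information pack is higher in aggregate. Whether to stratify depends on how department relates to the outreach scheme.
The imbalance in department arose from how applicants were allocated, not from anything the outreach scheme did; and department independently affects the outcome. The pooled gap is confounded — condition on department.
Within each level — Nursing: 84.0% vs 74.6%; Chemistry: 68.0% vs 56.0%; Biology: 56.8% vs 43.3%; Law: 33.1% vs 17.5% — the mentoring scheme is higher every time.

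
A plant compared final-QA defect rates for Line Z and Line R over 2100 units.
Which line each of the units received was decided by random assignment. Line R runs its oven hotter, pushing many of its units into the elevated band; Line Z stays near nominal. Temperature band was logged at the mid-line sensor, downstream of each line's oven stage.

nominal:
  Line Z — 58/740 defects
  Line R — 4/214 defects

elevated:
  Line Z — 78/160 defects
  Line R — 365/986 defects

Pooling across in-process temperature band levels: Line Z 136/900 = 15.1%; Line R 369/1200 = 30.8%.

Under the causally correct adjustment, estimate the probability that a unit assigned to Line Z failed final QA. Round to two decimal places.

The in-process temperature band-specific comparison favours Line R throughout, but the pooled figures favour Line Z. The question is whether to condition on in-process temperature band.
In-process temperature band is downstream of the line. One should not condition on a consequence of treatment, so the overall rates are the right comparison.
So P(outcome | do(Line Z)) is just the pooled rate for Line Z: 136/900 = 0.151.

0.15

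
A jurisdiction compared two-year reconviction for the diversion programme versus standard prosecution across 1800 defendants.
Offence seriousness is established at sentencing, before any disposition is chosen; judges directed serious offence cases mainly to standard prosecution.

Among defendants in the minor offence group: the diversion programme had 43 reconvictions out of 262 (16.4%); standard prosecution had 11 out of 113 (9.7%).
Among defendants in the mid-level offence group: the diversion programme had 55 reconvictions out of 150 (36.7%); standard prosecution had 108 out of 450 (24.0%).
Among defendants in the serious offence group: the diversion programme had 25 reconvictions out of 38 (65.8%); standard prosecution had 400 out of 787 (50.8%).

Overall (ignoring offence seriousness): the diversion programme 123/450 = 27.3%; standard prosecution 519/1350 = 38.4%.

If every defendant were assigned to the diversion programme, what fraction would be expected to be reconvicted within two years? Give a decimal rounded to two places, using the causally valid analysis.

0.46

Offence seriousness is set before the disposition has any effect — it is not caused by the disposition — and it independently drives the outcome. That makes it a confounder, so the causal comparison is within offence seriousness levels.
Standardising the diversion programme to the population offence seriousness mix: 0.208·43/262 + 0.333·55/150 + 0.458·25/38 = 0.458.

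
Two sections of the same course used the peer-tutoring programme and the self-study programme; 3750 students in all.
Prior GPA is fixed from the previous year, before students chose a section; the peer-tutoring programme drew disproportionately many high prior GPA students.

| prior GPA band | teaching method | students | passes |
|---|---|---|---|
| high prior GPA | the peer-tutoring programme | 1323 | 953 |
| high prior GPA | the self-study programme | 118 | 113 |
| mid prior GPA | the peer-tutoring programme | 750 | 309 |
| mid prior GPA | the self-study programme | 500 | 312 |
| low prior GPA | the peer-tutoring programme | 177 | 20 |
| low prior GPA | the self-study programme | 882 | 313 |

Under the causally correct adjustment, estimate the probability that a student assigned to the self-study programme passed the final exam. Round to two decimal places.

The stratified and pooled comparisons disagree (the self-study programme wins within each prior GPA band; the peer-tutoring programme wins overall), so the answer turns on the causal role of prior GPA band.
Prior GPA band is set before the teaching method has any effect — it is not caused by the teaching method — and it independently drives the outcome. That makes it a confounder, so the causal comparison is within prior GPA band levels.
Standardising the self-study programme to the population prior GPA band mix: 0.384·113/118 + 0.333·312/500 + 0.282·313/882 = 0.676.

0.68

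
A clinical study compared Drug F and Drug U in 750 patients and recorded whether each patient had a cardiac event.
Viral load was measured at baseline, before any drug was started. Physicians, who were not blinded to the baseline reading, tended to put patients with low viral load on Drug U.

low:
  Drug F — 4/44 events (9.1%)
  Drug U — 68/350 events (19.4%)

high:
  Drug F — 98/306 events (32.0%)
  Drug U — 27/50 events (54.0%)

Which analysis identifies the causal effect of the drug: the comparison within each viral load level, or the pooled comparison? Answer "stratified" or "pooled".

Drug F is lower inside every viral load stratum but Drug U is lower in aggregate. Whether to stratify depends on how viral load relates to the drug.
Viral load satisfies the back-door criterion: it is not a descendant of the drug, and it blocks the spurious path from drug to outcome. Adjusting for it (i.e., using the within-viral load rates) gives the causal effect.
Within each level — low: 9.1% vs 19.4%; high: 32.0% vs 54.0% — Drug F is lower every time.

stratified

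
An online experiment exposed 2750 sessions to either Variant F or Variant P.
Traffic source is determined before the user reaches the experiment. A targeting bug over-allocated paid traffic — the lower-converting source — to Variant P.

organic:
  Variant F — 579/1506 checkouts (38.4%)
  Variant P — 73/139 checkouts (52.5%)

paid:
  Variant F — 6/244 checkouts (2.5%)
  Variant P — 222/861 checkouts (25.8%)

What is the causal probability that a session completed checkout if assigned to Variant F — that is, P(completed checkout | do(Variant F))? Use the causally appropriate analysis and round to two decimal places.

0.24

Variant P is higher inside every traffic source stratum but Variant F is higher in aggregate. Whether to stratify depends on how traffic source relates to the variant.
Since traffic source is a pre-existing factor (not a product of the variant) and it affects the outcome on its own, it is a confounder. The stratified rates, not the pooled rate, identify the causal effect.
Standardising Variant F to the population traffic source mix: 0.598·579/1506 + 0.402·6/244 = 0.240.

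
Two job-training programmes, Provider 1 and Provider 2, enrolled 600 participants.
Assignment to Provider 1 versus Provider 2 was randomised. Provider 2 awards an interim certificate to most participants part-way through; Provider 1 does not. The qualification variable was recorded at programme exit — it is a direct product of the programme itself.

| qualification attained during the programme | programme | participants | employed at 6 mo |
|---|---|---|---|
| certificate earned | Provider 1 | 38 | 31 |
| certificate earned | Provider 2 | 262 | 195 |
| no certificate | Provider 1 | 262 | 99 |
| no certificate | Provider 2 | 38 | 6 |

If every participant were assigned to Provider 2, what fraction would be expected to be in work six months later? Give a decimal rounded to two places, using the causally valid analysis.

0.67

The distribution of qualification attained during the programme is itself part of what the programme does — it is an intermediate outcome. Holding it fixed would remove that part of the effect; the total effect is the pooled difference.
So P(outcome | do(Provider 2)) is just the pooled rate for Provider 2: 201/300 = 0.670.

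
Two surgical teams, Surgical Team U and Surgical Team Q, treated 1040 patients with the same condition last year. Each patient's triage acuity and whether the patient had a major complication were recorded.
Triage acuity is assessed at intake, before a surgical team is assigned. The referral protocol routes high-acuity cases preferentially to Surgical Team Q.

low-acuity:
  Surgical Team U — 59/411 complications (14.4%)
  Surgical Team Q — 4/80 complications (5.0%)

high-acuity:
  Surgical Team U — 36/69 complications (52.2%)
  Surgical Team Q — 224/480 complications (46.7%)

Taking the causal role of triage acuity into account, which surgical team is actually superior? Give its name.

Surgical Team Q

Surgical Team Q is lower inside every triage acuity stratum but Surgical Team U is lower in aggregate. Whether to stratify depends on how triage acuity relates to the surgical team.
The imbalance in triage acuity arose from how patients were allocated, not from anything the surgical team did; and triage acuity independently affects the outcome. The pooled gap is confounded — condition on triage acuity.
Within each level — low-acuity: 14.4% vs 5.0%; high-acuity: 52.2% vs 46.7% — Surgical Team Q is lower every time.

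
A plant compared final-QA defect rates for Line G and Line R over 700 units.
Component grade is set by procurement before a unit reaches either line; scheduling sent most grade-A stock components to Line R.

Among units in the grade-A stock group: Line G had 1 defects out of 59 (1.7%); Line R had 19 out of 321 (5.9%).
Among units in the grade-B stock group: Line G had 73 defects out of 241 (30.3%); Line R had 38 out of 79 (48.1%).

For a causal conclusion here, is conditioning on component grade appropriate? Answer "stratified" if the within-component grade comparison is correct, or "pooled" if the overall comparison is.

stratified

The component grade-specific comparison favours Line G throughout, but the pooled figures favour Line R. The question is whether to condition on component grade.
Component grade is set before the line has any effect — it is not caused by the line — and it independently drives the outcome. That makes it a confounder, so the causal comparison is within component grade levels.
Within each level — grade-A stock: 1.7% vs 5.9%; grade-B stock: 30.3% vs 48.1% — Line G is lower every time.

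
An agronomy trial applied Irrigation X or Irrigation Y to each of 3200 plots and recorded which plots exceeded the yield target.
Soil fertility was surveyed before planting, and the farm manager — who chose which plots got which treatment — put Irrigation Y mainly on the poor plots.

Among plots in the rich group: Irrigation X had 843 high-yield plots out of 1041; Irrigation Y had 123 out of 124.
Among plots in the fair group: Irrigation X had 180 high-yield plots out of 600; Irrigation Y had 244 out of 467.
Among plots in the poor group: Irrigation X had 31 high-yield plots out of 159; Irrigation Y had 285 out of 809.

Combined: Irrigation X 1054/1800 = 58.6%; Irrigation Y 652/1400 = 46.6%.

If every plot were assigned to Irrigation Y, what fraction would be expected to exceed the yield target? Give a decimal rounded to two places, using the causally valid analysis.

0.64

Nothing the irrigation does changes soil fertility; the imbalance is an allocation artefact. With soil fertility also predicting the outcome, the pooled figure is confounded, and the within-stratum comparison is the causal one.
Standardising Irrigation Y to the population soil fertility mix: 0.364·123/124 + 0.333·244/467 + 0.302·285/809 = 0.642.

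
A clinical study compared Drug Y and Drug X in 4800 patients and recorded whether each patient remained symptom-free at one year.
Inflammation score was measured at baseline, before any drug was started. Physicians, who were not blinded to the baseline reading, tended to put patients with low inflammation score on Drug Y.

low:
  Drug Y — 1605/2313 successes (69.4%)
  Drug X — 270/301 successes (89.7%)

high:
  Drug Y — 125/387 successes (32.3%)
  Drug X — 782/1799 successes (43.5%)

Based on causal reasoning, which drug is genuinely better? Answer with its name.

Drug X

The stratified and pooled comparisons disagree (Drug X wins within each inflammation score; Drug Y wins overall), so the answer turns on the causal role of inflammation score.
Nothing the drug does changes inflammation score; the imbalance is an allocation artefact. With inflammation score also predicting the outcome, the pooled figure is confounded, and the within-stratum comparison is the causal one.
Within each level — low: 69.4% vs 89.7%; high: 32.3% vs 43.5% — Drug X is higher every time.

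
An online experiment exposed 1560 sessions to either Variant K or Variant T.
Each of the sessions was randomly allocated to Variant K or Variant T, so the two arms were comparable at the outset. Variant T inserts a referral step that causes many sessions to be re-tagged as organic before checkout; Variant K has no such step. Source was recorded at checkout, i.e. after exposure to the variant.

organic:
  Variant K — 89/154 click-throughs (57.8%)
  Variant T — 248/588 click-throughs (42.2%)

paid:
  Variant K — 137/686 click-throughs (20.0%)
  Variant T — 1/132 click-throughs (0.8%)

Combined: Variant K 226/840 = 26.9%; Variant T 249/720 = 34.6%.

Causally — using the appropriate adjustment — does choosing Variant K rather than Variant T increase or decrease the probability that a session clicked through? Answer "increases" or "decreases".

The traffic source-specific comparison favours Variant K throughout, but the pooled figures favour Variant T. The question is whether to condition on traffic source.
The distribution of traffic source is itself part of what the variant does — it is an intermediate outcome. Holding it fixed would remove that part of the effect; the total effect is the pooled difference.
Pooled: Variant K 26.9% vs Variant T 34.6%; Variant T is higher overall.

decreases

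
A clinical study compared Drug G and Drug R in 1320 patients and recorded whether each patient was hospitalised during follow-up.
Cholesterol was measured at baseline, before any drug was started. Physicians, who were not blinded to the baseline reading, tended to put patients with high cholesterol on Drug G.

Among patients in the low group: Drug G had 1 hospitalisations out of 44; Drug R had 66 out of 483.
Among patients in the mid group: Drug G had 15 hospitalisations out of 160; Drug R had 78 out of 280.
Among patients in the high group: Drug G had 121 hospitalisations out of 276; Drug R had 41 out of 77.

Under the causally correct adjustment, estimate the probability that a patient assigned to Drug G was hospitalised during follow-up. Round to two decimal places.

The cholesterol-specific comparison favours Drug G throughout, but the pooled figures favour Drug R. The question is whether to condition on cholesterol.
Cholesterol differs across drugs for reasons unrelated to any effect of the drug itself, and it separately predicts the outcome — a classic confounder. We must compare within cholesterol levels.
Standardising Drug G to the population cholesterol mix: 0.399·1/44 + 0.333·15/160 + 0.267·121/276 = 0.158.

0.16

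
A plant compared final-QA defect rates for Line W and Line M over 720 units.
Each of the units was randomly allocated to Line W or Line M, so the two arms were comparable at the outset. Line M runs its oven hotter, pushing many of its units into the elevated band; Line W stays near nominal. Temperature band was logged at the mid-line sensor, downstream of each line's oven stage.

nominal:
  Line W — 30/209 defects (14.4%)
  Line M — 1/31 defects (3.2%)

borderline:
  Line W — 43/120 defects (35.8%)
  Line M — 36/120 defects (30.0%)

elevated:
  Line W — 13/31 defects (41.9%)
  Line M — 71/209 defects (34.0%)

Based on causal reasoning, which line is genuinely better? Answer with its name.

Line W

The in-process temperature band-specific comparison favours Line M throughout, but the pooled figures favour Line W. The question is whether to condition on in-process temperature band.
The distribution of in-process temperature band is itself part of what the line does — it is an intermediate outcome. Holding it fixed would remove that part of the effect; the total effect is the pooled difference.
Pooled: Line W 23.9% vs Line M 30.0%; Line W is lower overall.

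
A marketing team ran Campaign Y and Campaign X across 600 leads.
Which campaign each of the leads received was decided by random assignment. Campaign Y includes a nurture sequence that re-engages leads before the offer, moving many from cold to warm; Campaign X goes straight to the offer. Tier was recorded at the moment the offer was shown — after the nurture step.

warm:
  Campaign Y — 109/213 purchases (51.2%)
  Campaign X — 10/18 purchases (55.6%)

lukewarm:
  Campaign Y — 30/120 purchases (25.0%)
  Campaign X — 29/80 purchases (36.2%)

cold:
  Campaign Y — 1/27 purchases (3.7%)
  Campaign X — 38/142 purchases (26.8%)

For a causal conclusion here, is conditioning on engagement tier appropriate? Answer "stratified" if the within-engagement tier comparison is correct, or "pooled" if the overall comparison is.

Because the campaign influences engagement tier, engagement tier is a post-treatment mediator, not a confounder. Stratifying on it would bias the estimate; the causal effect is the crude pooled difference.
Pooled: Campaign Y 38.9% vs Campaign X 32.1%; Campaign Y is higher overall.

pooled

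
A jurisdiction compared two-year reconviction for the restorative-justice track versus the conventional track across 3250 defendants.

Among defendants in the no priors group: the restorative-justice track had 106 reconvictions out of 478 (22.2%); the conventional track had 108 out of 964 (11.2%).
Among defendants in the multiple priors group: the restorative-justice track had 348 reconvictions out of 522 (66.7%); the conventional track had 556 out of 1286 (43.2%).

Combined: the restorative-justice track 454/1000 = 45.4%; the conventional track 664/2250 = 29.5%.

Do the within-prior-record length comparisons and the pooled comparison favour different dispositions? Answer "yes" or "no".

no

Within each prior-record length level (no priors 22.2% vs 11.2%; multiple priors 66.7% vs 43.2%), the conventional track has the lower rate every time. Pooled: 45.4% vs 29.5% — the conventional track has the lower rate overall. They agree.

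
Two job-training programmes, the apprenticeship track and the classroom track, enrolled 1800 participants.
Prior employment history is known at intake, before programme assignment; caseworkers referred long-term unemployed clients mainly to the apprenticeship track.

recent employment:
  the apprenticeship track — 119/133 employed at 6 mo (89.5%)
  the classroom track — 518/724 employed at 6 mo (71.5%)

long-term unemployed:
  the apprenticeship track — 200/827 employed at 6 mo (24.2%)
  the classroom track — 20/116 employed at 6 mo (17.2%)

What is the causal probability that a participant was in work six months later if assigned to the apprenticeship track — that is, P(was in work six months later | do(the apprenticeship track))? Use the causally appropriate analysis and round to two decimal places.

0.55

Since prior employment history is a pre-existing factor (not a product of the programme) and it affects the outcome on its own, it is a confounder. The stratified rates, not the pooled rate, identify the causal effect.
Standardising the apprenticeship track to the population prior employment history mix: 0.476·119/133 + 0.524·200/827 = 0.553.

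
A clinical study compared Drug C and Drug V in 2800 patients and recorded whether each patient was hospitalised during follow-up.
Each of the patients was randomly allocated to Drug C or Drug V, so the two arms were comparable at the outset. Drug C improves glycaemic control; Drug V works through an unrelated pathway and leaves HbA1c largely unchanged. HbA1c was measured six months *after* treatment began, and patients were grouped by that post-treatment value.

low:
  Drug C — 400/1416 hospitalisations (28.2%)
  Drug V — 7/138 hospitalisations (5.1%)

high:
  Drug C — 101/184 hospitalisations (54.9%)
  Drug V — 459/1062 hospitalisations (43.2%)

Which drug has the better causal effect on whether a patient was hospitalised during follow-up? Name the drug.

The stratified and pooled comparisons disagree (Drug V wins within each HbA1c; Drug C wins overall), so the answer turns on the causal role of HbA1c.
Because the drug influences HbA1c, HbA1c is a post-treatment mediator, not a confounder. Stratifying on it would bias the estimate; the causal effect is the crude pooled difference.
Pooled: Drug C 31.3% vs Drug V 38.8%; Drug C is lower overall.

Drug C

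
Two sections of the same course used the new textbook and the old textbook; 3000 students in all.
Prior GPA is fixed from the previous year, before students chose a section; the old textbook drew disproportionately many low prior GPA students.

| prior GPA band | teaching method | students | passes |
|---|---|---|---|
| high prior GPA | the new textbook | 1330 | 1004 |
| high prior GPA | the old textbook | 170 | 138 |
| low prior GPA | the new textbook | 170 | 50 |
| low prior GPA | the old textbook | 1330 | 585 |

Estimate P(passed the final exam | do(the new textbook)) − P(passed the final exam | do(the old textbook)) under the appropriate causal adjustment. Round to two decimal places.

The imbalance in prior GPA band arose from how students were allocated, not from anything the teaching method did; and prior GPA band independently affects the outcome. The pooled gap is confounded — condition on prior GPA band.
Adjusting over the population distribution of prior GPA band: 0.500·(0.755−0.812) + 0.500·(0.294−0.440) = -0.101.

-0.10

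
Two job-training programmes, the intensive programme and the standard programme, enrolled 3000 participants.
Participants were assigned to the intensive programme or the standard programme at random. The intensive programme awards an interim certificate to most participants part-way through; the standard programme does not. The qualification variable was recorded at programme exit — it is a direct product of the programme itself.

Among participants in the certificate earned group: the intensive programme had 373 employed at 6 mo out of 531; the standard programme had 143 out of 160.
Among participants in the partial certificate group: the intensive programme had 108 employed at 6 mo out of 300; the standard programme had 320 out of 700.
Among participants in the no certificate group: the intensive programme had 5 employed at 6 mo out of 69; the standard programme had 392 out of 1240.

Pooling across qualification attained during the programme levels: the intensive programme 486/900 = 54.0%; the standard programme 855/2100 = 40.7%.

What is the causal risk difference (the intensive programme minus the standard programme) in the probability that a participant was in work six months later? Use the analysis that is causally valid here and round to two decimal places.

+0.13

the standard programme is higher inside every qualification attained during the programme stratum but the intensive programme is higher in aggregate. Whether to stratify depends on how qualification attained during the programme relates to the programme.
Stratifying would compare programmes among participants the programmes themselves sorted into qualification attained during the programme groups — a form of selection on an intermediate. The unconditioned pooled rates give the total causal effect.
The causal difference is the pooled difference: 0.540 − 0.407 = +0.133.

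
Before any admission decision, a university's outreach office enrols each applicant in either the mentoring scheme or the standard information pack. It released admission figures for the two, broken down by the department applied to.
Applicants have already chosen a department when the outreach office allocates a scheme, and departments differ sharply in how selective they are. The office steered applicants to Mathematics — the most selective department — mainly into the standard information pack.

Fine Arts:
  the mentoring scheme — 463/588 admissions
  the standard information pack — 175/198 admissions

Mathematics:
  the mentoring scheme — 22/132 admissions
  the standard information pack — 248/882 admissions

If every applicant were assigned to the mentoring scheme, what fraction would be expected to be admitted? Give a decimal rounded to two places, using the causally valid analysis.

The stratified and pooled comparisons disagree (the standard information pack wins within each department; the mentoring scheme wins overall), so the answer turns on the causal role of department.
Here department is a common cause — it drives both which outreach scheme a case falls under and the outcome. The crude comparison mixes populations; the stratum-specific rates are the causally relevant ones.
Standardising the mentoring scheme to the population department mix: 0.437·463/588 + 0.563·22/132 = 0.438.

0.44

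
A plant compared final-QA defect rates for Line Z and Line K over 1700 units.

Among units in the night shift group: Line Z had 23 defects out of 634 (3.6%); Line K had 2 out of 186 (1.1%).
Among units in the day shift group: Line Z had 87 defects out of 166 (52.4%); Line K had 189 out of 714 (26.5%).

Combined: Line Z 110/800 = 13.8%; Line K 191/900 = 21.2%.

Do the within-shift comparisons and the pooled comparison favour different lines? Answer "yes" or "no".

Within each shift level (night shift 3.6% vs 1.1%; day shift 52.4% vs 26.5%), Line K has the lower rate every time. Pooled: 13.8% vs 21.2% — Line Z has the lower rate overall. The two comparisons disagree.

yes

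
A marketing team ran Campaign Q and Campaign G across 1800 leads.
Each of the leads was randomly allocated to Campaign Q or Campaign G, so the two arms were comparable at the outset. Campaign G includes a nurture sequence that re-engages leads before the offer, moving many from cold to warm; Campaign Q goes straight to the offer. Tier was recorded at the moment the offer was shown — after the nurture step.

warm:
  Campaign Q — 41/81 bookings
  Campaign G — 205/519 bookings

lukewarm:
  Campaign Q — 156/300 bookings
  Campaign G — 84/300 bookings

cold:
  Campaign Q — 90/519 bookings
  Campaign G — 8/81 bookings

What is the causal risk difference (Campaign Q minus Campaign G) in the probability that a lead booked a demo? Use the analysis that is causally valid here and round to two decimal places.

-0.01

Engagement tier is recorded after the campaign and is itself shifted by it — it sits on the causal path from campaign to outcome. Conditioning on a mediator would strip out part of the effect we want; the pooled comparison gives the total causal effect.
The causal difference is the pooled difference: 0.319 − 0.330 = -0.011.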